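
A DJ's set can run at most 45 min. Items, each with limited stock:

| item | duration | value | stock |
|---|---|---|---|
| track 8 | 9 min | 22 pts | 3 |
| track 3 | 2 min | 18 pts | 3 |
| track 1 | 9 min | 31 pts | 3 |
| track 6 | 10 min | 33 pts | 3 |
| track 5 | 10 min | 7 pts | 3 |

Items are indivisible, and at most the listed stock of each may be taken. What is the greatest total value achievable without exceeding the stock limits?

184 pts

Best selections within duration 45 and stock limits:
- 3×track 3 + 1×track 1 + 3×track 6: duration 45, value 184
- 3×track 3 + 2×track 1 + 2×track 6: duration 44, value 182
Best: 184 pts.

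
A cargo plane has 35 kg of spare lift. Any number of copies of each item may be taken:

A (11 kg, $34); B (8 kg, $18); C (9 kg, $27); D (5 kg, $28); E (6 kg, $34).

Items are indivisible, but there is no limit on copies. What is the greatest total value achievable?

$198

Best value-per-unit is E at 34/6; filling with it alone gives 5×34 = 170.
Optimal mix: 1×D + 5×E → weight 35, value 198.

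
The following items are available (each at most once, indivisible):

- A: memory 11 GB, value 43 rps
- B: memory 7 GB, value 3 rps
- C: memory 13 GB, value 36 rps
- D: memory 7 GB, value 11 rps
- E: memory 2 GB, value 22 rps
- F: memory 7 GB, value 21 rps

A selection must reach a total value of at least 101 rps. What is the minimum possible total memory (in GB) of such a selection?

Subsets with value ≥ 101, sorted by total memory:
- A+C+E: memory 26, value 101
- A+C+E+F: memory 33, value 122
Minimum memory: 26 GB.

26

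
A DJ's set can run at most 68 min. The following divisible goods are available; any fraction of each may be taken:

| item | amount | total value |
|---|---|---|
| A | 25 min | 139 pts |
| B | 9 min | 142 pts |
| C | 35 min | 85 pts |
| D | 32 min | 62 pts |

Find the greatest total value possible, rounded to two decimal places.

363.57

Take in order of value per unit:
- B (142/9 per unit): all 9 → value 142, running total 142.00
- A (139/25 per unit): all 25 → value 139, running total 281.00
- C (85/35 per unit): 34 of 35 → value 34×85/35 = 82.5714, running total 363.57
Total 363.57.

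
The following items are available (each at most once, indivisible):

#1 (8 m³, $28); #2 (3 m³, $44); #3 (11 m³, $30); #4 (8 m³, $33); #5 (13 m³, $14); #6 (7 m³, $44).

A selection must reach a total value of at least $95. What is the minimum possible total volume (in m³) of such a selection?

18

Subsets with value ≥ 95, sorted by total volume:
- #2+#4+#6: volume 18, value 121
- #1+#2+#6: volume 18, value 116
- #1+#2+#4: volume 19, value 105
Minimum volume: 18 m³.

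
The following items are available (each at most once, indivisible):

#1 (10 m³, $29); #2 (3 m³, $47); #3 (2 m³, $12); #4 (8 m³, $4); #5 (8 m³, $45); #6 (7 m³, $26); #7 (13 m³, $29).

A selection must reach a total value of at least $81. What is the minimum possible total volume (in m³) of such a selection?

Subsets with value ≥ 81, sorted by total volume:
- #2+#5: volume 11, value 92
- #2+#3+#6: volume 12, value 85
- #2+#3+#5: volume 13, value 104
Minimum volume: 11 m³.

11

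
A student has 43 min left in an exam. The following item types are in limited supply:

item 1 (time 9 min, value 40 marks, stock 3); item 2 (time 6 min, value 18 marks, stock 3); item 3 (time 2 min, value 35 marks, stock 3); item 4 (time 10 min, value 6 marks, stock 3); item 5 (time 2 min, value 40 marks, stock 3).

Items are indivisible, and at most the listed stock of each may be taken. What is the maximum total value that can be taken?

Best selections within time 43 and stock limits:
- 3×item 1 + 3×item 3 + 3×item 5: time 39, value 345
- 2×item 1 + 2×item 2 + 3×item 3 + 3×item 5: time 42, value 341
- 3×item 1 + 1×item 2 + 2×item 3 + 3×item 5: time 43, value 328
Best: 345 marks.

345 marks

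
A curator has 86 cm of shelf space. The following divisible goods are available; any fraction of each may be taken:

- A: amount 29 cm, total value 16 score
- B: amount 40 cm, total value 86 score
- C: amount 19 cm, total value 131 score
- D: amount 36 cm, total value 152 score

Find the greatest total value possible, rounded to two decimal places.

349.65

Take in order of value per unit:
- C (131/19 per unit): all 19 → value 131, running total 131.00
- D (152/36 per unit): all 36 → value 152, running total 283.00
- B (86/40 per unit): 31 of 40 → value 31×86/40 = 66.6500, running total 349.65
Total 349.65.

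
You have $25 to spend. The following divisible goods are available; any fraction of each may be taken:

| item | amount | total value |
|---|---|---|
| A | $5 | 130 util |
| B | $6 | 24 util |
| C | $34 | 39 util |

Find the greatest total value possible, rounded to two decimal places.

170.06

Take in order of value per unit:
- A (130/5 per unit): all 5 → value 130, running total 130.00
- B (24/6 per unit): all 6 → value 24, running total 154.00
- C (39/34 per unit): 14 of 34 → value 14×39/34 = 16.0588, running total 170.06
Total 170.06.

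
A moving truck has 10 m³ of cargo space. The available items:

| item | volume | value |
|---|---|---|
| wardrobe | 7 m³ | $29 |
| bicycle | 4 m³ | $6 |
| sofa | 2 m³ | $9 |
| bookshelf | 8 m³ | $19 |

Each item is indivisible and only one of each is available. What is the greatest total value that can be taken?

Check high-value combinations within 10 m³:
- wardrobe+sofa: volume 7+2=9, value 29+9=38
- wardrobe: volume 7, value 29
- sofa+bookshelf: volume 2+8=10, value 9+19=28
- bookshelf: volume 8, value 19
Best: $38.

$38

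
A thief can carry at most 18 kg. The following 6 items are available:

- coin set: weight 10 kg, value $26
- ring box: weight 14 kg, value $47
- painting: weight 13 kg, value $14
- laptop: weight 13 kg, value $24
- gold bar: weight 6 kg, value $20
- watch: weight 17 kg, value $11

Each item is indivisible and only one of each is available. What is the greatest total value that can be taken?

Check high-value combinations within 18 kg:
- ring box: weight 14, value 47
- coin set+gold bar: weight 10+6=16, value 26+20=46
- coin set: weight 10, value 26
- laptop: weight 13, value 24
Best: $47.

$47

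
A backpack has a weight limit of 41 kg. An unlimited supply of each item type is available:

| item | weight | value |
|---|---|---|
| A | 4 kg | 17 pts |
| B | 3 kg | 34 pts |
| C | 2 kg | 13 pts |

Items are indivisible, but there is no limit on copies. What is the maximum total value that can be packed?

455 pts

Best value-per-unit is B at 34/3; filling with it alone gives 13×34 = 442.
Optimal mix: 13×B + 1×C → weight 41, value 455.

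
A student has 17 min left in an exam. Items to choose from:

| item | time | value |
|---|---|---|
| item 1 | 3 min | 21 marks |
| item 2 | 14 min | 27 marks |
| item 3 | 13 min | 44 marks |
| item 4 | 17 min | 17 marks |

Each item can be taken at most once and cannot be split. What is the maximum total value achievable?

65 marks

Check high-value combinations within 17 min:
- item 1+item 3: time 3+13=16, value 21+44=65
- item 1+item 2: time 3+14=17, value 21+27=48
- item 3: time 13, value 44
- item 2: time 14, value 27
- item 1: time 3, value 21
Best: 65 marks.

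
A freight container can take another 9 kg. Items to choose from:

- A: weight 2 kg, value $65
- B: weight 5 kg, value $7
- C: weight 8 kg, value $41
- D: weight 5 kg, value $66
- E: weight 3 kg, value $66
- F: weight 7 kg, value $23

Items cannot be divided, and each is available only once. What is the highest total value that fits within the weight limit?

$132

Check high-value combinations within 9 kg:
- D+E: weight 5+3=8, value 66+66=132
- A+E: weight 2+3=5, value 65+66=131
- A+D: weight 2+5=7, value 65+66=131
- A+F: weight 2+7=9, value 65+23=88
Best: $132.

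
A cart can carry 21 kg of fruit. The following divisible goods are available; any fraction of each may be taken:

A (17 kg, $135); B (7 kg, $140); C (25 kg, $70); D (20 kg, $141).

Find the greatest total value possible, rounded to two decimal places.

251.18

Take in order of value per unit:
- B (140/7 per unit): all 7 → value 140, running total 140.00
- A (135/17 per unit): 14 of 17 → value 14×135/17 = 111.1765, running total 251.18
Total 251.18.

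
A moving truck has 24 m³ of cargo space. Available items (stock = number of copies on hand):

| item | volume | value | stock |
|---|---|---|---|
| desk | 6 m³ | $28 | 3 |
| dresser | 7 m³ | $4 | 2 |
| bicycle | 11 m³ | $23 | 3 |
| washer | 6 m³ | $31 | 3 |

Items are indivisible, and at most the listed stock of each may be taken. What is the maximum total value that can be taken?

Best selections within volume 24 and stock limits:
- 1×desk + 3×washer: volume 24, value 121
- 2×desk + 2×washer: volume 24, value 118
- 3×desk + 1×washer: volume 24, value 115
Best: $121.

$121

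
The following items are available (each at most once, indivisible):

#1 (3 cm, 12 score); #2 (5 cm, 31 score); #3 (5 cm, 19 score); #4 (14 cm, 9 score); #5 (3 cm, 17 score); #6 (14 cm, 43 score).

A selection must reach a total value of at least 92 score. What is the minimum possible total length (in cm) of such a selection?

Subsets with value ≥ 92, sorted by total length:
- #2+#3+#6: length 24, value 93
- #1+#2+#5+#6: length 25, value 103
Minimum length: 24 cm.

24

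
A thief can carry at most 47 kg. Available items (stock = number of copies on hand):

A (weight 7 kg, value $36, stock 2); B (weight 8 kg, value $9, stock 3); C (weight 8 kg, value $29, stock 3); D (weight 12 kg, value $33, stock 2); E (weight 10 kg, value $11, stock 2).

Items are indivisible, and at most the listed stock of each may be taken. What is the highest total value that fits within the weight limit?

Best selections within weight 47 and stock limits:
- 2×A + 1×B + 3×C: weight 46, value 168
- 2×A + 1×C + 2×D: weight 46, value 167
Best: $168.

$168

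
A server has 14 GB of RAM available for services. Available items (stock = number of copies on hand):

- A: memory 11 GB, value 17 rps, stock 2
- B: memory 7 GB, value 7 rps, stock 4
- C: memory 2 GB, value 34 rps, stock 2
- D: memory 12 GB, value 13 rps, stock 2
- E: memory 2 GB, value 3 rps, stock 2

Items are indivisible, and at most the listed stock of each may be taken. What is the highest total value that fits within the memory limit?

78 rps

Top feasible selections:
- 1×B + 2×C + 1×E: memory 13, value 78
- 1×B + 2×C: memory 11, value 75
- 2×C + 2×E: memory 8, value 74
- 2×C + 1×E: memory 6, value 71
Best: 78 rps.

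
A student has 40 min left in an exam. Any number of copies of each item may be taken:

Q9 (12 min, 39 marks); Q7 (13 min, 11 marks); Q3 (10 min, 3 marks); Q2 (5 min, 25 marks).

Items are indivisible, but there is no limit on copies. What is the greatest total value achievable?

200 marks

Best value-per-unit is Q2 at 25/5, and filling with it alone uses time 8×5=40. No mix of the others beats 8×25 = 200.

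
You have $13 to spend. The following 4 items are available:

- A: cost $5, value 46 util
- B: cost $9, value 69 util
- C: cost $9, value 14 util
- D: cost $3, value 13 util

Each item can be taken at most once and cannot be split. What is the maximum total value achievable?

82 util

This is a 0/1 knapsack; check combinations near the capacity.
- B+D: cost 9+3=12, value 69+13=82
- B: cost 9, value 69
- A+D: cost 5+3=8, value 46+13=59
- A: cost 5, value 46
- C+D: cost 9+3=12, value 14+13=27
Best: 82 util.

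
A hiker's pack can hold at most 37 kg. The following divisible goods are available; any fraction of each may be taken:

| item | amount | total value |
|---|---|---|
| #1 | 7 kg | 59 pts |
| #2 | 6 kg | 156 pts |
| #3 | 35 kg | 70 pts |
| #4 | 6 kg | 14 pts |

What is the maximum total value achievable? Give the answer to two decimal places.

265.00

Take in order of value per unit:
- #2 (156/6 per unit): all 6 → value 156, running total 156.00
- #1 (59/7 per unit): all 7 → value 59, running total 215.00
- #4 (14/6 per unit): all 6 → value 14, running total 229.00
- #3 (70/35 per unit): 18 of 35 → value 18×70/35 = 36.0000, running total 265.00
Total 265.00.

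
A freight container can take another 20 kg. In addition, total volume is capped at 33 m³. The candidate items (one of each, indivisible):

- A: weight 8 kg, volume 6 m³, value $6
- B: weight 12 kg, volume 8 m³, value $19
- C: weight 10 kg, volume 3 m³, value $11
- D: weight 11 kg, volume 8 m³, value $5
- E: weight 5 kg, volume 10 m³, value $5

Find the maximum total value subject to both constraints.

$25

Feasible sets respecting both limits:
- A+B: weight 20, volume 14, value 25
- B+E: weight 17, volume 18, value 24
- B: weight 12, volume 8, value 19
Best: $25.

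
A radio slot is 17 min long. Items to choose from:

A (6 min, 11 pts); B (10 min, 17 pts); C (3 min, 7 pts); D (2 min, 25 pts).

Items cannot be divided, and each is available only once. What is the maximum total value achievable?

49 pts

Check high-value combinations within 17 min:
- B+C+D: duration 10+3+2=15, value 17+7+25=49
- A+C+D: duration 6+3+2=11, value 11+7+25=43
- B+D: duration 10+2=12, value 17+25=42
- A+D: duration 6+2=8, value 11+25=36
- C+D: duration 3+2=5, value 7+25=32
Best: 49 pts.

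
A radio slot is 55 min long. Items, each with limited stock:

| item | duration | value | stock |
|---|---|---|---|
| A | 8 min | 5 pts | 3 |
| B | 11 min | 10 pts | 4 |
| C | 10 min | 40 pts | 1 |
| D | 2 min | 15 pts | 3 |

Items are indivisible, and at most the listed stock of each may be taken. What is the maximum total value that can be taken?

115 pts

Best selections within duration 55 and stock limits:
- 3×B + 1×C + 3×D: duration 49, value 115
- 2×A + 2×B + 1×C + 3×D: duration 54, value 115
- 1×A + 2×B + 1×C + 3×D: duration 46, value 110
- 3×A + 1×B + 1×C + 3×D: duration 51, value 110
Best: 115 pts.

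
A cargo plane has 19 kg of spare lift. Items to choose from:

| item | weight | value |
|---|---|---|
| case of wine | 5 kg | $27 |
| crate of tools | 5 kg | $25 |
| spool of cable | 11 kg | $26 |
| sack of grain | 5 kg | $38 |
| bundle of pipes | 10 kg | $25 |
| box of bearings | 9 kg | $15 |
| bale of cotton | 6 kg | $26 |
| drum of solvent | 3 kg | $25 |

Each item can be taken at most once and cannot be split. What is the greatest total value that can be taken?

$116

This is a 0/1 knapsack; check combinations near the capacity.
- case of wine+sack of grain+bale of cotton+drum of solvent: weight 5+5+6+3=19, value 27+38+26+25=116
- case of wine+crate of tools+sack of grain+drum of solvent: weight 5+5+5+3=18, value 27+25+38+25=115
- crate of tools+sack of grain+bale of cotton+drum of solvent: weight 5+5+6+3=19, value 25+38+26+25=114
- case of wine+crate of tools+bale of cotton+drum of solvent: weight 5+5+6+3=19, value 27+25+26+25=103
- case of wine+sack of grain+bale of cotton: weight 5+5+6=16, value 27+38+26=91
Best: $116.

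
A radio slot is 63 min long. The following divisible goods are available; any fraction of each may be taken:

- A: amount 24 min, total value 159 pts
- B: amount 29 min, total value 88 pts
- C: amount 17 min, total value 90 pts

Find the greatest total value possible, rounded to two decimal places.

Take in order of value per unit:
- A (159/24 per unit): all 24 → value 159, running total 159.00
- C (90/17 per unit): all 17 → value 90, running total 249.00
- B (88/29 per unit): 22 of 29 → value 22×88/29 = 66.7586, running total 315.76
Total 315.76.

315.76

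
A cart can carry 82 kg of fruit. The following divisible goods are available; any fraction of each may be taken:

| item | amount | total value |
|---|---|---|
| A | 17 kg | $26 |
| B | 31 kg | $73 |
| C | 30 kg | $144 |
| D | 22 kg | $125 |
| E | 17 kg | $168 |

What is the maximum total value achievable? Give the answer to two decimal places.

467.61

Take in order of value per unit:
- E (168/17 per unit): all 17 → value 168, running total 168.00
- D (125/22 per unit): all 22 → value 125, running total 293.00
- C (144/30 per unit): all 30 → value 144, running total 437.00
- B (73/31 per unit): 13 of 31 → value 13×73/31 = 30.6129, running total 467.61
Total 467.61.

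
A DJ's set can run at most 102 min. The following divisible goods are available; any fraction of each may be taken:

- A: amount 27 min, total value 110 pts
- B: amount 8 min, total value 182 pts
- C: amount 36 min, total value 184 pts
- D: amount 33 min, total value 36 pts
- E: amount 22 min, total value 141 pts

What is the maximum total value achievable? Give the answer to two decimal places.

626.82

Take in order of value per unit:
- B (182/8 per unit): all 8 → value 182, running total 182.00
- E (141/22 per unit): all 22 → value 141, running total 323.00
- C (184/36 per unit): all 36 → value 184, running total 507.00
- A (110/27 per unit): all 27 → value 110, running total 617.00
- D (36/33 per unit): 9 of 33 → value 9×36/33 = 9.8182, running total 626.82
Total 626.82.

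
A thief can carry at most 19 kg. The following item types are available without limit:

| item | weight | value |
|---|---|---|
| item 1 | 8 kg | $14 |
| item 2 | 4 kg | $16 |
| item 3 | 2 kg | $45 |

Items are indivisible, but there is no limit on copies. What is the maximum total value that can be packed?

$405

Best value-per-unit is item 3 at 45/2, and filling with it alone uses weight 9×2=18. No mix of the others beats 9×45 = 405.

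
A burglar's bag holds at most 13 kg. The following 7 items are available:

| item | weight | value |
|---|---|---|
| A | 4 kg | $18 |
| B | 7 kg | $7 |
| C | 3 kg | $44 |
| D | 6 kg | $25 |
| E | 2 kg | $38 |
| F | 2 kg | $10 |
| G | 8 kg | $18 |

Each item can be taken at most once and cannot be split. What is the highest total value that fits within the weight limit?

Check high-value combinations within 13 kg:
- C+D+E+F: weight 3+6+2+2=13, value 44+25+38+10=117
- A+C+E+F: weight 4+3+2+2=11, value 18+44+38+10=110
- C+D+E: weight 3+6+2=11, value 44+25+38=107
Best: $117.

$117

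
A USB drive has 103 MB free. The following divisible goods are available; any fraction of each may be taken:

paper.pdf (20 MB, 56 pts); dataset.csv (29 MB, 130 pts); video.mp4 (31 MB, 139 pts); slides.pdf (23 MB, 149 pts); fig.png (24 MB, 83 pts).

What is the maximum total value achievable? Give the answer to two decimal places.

Take in order of value per unit:
- slides.pdf (149/23 per unit): all 23 → value 149, running total 149.00
- video.mp4 (139/31 per unit): all 31 → value 139, running total 288.00
- dataset.csv (130/29 per unit): all 29 → value 130, running total 418.00
- fig.png (83/24 per unit): 20 of 24 → value 20×83/24 = 69.1667, running total 487.17
Total 487.17.

487.17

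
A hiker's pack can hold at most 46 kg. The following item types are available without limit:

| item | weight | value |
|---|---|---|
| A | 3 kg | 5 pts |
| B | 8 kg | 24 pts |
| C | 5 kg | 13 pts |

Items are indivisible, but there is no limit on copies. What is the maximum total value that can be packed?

133 pts

Best value-per-unit is B at 24/8; filling with it alone gives 5×24 = 120.
Optimal mix: 5×B + 1×C → weight 45, value 133.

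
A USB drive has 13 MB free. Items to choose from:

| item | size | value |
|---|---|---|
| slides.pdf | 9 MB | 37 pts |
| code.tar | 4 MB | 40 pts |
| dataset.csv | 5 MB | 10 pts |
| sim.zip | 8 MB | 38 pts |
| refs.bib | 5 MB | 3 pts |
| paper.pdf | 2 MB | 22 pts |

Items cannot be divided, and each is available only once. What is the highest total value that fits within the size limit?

78 pts

This is a 0/1 knapsack; check combinations near the capacity.
- code.tar+sim.zip: size 4+8=12, value 40+38=78
- slides.pdf+code.tar: size 9+4=13, value 37+40=77
- code.tar+dataset.csv+paper.pdf: size 4+5+2=11, value 40+10+22=72
Best: 78 pts.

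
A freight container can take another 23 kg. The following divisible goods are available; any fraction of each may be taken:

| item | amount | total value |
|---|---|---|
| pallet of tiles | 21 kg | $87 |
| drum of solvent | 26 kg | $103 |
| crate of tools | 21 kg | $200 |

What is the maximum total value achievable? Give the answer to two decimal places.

208.29

Take in order of value per unit:
- crate of tools (200/21 per unit): all 21 → value 200, running total 200.00
- pallet of tiles (87/21 per unit): 2 of 21 → value 2×87/21 = 8.2857, running total 208.29
Total 208.29.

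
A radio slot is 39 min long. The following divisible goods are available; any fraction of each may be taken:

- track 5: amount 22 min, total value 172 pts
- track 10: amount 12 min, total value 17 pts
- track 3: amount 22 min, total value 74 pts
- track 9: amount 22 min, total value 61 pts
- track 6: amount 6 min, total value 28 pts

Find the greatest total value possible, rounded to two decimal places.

237.00

Take in order of value per unit:
- track 5 (172/22 per unit): all 22 → value 172, running total 172.00
- track 6 (28/6 per unit): all 6 → value 28, running total 200.00
- track 3 (74/22 per unit): 11 of 22 → value 11×74/22 = 37.0000, running total 237.00
Total 237.00.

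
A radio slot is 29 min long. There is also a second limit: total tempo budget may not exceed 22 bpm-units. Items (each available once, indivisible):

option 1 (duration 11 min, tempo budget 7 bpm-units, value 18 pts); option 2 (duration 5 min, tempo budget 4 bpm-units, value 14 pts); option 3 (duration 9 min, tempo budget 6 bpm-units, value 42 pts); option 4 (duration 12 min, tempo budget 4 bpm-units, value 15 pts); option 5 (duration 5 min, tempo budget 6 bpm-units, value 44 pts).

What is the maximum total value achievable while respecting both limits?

Feasible sets respecting both limits:
- option 1+option 3+option 5: duration 25, tempo budget 19, value 104
- option 3+option 4+option 5: duration 26, tempo budget 16, value 101
- option 2+option 3+option 5: duration 19, tempo budget 16, value 100
Best: 104 pts.

104 pts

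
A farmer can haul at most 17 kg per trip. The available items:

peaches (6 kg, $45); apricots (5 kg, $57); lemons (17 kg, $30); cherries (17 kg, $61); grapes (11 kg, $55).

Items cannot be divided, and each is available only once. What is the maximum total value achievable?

Check high-value combinations within 17 kg:
- apricots+grapes: weight 5+11=16, value 57+55=112
- peaches+apricots: weight 6+5=11, value 45+57=102
- peaches+grapes: weight 6+11=17, value 45+55=100
- cherries: weight 17, value 61
- apricots: weight 5, value 57
Best: $112.

$112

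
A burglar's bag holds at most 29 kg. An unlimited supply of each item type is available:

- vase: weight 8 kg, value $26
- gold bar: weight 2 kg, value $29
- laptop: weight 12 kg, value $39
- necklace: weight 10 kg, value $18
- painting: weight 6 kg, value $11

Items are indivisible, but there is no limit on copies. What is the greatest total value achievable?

Best value-per-unit is gold bar at 29/2, and filling with it alone uses weight 14×2=28. No mix of the others beats 14×29 = 406.

$406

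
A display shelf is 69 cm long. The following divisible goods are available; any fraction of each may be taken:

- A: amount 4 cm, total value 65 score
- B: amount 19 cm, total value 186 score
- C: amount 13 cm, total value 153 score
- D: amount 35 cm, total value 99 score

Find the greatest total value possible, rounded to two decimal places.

Take in order of value per unit:
- A (65/4 per unit): all 4 → value 65, running total 65.00
- C (153/13 per unit): all 13 → value 153, running total 218.00
- B (186/19 per unit): all 19 → value 186, running total 404.00
- D (99/35 per unit): 33 of 35 → value 33×99/35 = 93.3429, running total 497.34
Total 497.34.

497.34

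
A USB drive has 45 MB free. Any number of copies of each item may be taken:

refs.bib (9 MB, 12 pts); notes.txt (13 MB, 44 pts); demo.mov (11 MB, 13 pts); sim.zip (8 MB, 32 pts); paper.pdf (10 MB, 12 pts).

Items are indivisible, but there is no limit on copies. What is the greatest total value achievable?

172 pts

Best value-per-unit is sim.zip at 32/8; filling with it alone gives 5×32 = 160.
Optimal mix: 1×notes.txt + 4×sim.zip → size 45, value 172.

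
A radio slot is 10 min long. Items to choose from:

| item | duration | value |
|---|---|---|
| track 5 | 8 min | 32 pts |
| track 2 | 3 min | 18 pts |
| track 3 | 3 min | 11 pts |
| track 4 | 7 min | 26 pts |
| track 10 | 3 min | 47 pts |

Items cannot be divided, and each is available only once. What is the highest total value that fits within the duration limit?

This is a 0/1 knapsack; check combinations near the capacity.
- track 2+track 3+track 10: duration 3+3+3=9, value 18+11+47=76
- track 4+track 10: duration 7+3=10, value 26+47=73
- track 2+track 10: duration 3+3=6, value 18+47=65
- track 3+track 10: duration 3+3=6, value 11+47=58
- track 10: duration 3, value 47
Best: 76 pts.

76 pts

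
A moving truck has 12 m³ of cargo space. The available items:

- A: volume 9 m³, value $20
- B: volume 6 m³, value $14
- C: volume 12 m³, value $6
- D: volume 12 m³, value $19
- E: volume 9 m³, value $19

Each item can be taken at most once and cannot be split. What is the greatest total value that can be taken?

Check high-value combinations within 12 m³:
- A: volume 9, value 20
- E: volume 9, value 19
- D: volume 12, value 19
Best: $20.

$20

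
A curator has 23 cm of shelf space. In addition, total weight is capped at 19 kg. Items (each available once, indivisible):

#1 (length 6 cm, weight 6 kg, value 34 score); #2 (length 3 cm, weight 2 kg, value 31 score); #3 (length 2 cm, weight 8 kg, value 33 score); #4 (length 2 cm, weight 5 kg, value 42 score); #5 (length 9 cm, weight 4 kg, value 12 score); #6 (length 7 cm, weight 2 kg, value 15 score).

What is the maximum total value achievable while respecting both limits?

Feasible sets respecting both limits:
- #1+#2+#4+#6: length 18, weight 15, value 122
- #2+#3+#4+#6: length 14, weight 17, value 121
- #1+#2+#4+#5: length 20, weight 17, value 119
- #2+#3+#4+#5: length 16, weight 19, value 118
Best: 122 score.

122 score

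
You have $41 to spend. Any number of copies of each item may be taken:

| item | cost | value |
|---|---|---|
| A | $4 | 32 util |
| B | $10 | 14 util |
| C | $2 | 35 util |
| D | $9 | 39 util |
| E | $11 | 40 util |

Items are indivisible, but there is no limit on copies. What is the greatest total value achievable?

700 util

Best value-per-unit is C at 35/2, and filling with it alone uses cost 20×2=40. No mix of the others beats 20×35 = 700.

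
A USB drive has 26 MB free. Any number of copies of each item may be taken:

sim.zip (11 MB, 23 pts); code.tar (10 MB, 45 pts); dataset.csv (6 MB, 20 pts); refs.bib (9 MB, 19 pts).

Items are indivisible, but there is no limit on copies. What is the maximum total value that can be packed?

110 pts

Best value-per-unit is code.tar at 45/10; filling with it alone gives 2×45 = 90.
Optimal mix: 2×code.tar + 1×dataset.csv → size 26, value 110.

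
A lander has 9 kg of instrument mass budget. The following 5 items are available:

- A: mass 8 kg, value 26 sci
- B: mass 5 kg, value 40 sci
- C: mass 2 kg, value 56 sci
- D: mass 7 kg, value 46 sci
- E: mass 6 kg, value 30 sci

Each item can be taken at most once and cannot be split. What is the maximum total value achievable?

102 sci

This is a 0/1 knapsack; check combinations near the capacity.
- C+D: mass 2+7=9, value 56+46=102
- B+C: mass 5+2=7, value 40+56=96
- C+E: mass 2+6=8, value 56+30=86
- C: mass 2, value 56
Best: 102 sci.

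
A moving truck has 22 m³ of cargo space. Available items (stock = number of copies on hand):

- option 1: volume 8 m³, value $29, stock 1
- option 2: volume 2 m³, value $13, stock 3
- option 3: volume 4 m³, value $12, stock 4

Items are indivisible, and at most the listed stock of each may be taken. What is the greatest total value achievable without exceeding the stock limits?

$92

Top feasible selections:
- 1×option 1 + 3×option 2 + 2×option 3: volume 22, value 92
- 3×option 2 + 4×option 3: volume 22, value 87
- 1×option 1 + 3×option 2 + 1×option 3: volume 18, value 80
- 1×option 1 + 2×option 2 + 2×option 3: volume 20, value 79
Best: $92.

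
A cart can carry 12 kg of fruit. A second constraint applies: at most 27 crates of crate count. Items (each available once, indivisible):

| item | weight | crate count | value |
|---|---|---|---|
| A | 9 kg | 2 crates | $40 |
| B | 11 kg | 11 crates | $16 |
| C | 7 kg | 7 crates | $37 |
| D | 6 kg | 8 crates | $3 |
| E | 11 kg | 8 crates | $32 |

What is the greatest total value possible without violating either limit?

Feasible sets respecting both limits:
- A: weight 9, crate count 2, value 40
- C: weight 7, crate count 7, value 37
- E: weight 11, crate count 8, value 32
Best: $40.

$40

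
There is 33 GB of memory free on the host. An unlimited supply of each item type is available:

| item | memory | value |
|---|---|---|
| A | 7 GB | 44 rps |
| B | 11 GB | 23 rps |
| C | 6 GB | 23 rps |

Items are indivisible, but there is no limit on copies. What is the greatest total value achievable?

178 rps

Best value-per-unit is A at 44/7; filling with it alone gives 4×44 = 176.
Optimal mix: 3×A + 2×C → memory 33, value 178.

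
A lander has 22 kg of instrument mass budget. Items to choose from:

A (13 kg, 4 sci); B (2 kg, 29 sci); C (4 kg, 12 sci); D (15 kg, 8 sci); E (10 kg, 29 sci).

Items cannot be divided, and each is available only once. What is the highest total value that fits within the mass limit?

70 sci

Check high-value combinations within 22 kg:
- B+C+E: mass 2+4+10=16, value 29+12+29=70
- B+E: mass 2+10=12, value 29+29=58
- B+C+D: mass 2+4+15=21, value 29+12+8=49
- A+B+C: mass 13+2+4=19, value 4+29+12=45
Best: 70 sci.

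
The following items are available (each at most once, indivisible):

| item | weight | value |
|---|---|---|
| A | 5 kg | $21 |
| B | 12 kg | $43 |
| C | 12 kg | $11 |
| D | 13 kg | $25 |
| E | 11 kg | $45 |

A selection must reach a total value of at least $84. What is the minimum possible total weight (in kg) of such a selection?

Subsets with value ≥ 84, sorted by total weight:
- B+E: weight 23, value 88
- A+B+E: weight 28, value 109
- A+D+E: weight 29, value 91
Minimum weight: 23 kg.

23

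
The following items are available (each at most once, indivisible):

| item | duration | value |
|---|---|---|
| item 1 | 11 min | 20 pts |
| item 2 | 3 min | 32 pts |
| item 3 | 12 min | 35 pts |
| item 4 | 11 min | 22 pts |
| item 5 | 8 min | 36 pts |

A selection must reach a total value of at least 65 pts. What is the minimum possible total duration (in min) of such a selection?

Subsets with value ≥ 65, sorted by total duration:
- item 2+item 5: duration 11, value 68
- item 2+item 3: duration 15, value 67
Minimum duration: 11 min.

11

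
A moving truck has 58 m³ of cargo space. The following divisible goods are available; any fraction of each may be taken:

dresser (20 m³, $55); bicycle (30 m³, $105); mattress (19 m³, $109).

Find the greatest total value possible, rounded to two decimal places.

238.75

Take in order of value per unit:
- mattress (109/19 per unit): all 19 → value 109, running total 109.00
- bicycle (105/30 per unit): all 30 → value 105, running total 214.00
- dresser (55/20 per unit): 9 of 20 → value 9×55/20 = 24.7500, running total 238.75
Total 238.75.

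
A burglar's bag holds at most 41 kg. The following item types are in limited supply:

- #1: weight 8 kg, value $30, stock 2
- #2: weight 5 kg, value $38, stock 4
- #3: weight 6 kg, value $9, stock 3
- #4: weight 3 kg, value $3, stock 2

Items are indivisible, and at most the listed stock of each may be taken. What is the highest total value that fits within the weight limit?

Top feasible selections:
- 2×#1 + 4×#2 + 1×#4: weight 39, value 215
- 2×#1 + 4×#2: weight 36, value 212
- 1×#1 + 4×#2 + 2×#3: weight 40, value 200
Best: $215.

$215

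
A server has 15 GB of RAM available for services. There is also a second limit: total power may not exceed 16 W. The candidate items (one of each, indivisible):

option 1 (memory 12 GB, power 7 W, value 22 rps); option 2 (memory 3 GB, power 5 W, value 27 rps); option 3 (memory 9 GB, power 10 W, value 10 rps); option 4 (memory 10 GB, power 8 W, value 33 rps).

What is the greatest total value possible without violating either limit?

Feasible sets respecting both limits:
- option 2+option 4: memory 13, power 13, value 60
- option 1+option 2: memory 15, power 12, value 49
- option 2+option 3: memory 12, power 15, value 37
- option 4: memory 10, power 8, value 33
Best: 60 rps.

60 rps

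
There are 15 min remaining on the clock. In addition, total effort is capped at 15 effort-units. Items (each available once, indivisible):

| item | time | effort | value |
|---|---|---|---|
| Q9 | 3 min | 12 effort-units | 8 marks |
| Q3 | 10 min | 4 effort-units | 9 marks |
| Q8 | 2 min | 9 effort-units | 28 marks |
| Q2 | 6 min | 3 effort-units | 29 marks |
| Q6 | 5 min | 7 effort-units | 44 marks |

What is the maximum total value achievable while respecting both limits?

73 marks

Feasible sets respecting both limits:
- Q2+Q6: time 11, effort 10, value 73
- Q8+Q2: time 8, effort 12, value 57
- Q3+Q6: time 15, effort 11, value 53
- Q6: time 5, effort 7, value 44
Best: 73 marks.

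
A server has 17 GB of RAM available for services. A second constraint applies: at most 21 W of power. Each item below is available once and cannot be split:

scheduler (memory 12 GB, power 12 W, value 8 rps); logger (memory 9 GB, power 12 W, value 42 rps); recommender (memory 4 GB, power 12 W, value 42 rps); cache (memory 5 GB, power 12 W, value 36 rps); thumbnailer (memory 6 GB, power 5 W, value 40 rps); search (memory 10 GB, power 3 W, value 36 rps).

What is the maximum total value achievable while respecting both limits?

82 rps

Feasible sets respecting both limits:
- logger+thumbnailer: memory 15, power 17, value 82
- recommender+thumbnailer: memory 10, power 17, value 82
- recommender+search: memory 14, power 15, value 78
Best: 82 rps.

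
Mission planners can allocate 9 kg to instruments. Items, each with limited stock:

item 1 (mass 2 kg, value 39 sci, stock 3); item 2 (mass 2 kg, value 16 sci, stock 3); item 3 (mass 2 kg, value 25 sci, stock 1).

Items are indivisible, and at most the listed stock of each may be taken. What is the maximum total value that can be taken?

Top feasible selections:
- 3×item 1 + 1×item 3: mass 8, value 142
- 3×item 1 + 1×item 2: mass 8, value 133
Best: 142 sci.

142 sci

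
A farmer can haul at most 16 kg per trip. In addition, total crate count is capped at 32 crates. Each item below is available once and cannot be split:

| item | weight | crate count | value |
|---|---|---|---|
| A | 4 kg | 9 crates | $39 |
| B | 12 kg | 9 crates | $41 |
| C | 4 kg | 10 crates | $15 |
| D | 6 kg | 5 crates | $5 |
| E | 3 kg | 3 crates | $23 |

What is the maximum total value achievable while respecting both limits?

$80

Feasible sets respecting both limits:
- A+B: weight 16, crate count 18, value 80
- A+C+E: weight 11, crate count 22, value 77
- A+D+E: weight 13, crate count 17, value 67
- B+E: weight 15, crate count 12, value 64
Best: $80.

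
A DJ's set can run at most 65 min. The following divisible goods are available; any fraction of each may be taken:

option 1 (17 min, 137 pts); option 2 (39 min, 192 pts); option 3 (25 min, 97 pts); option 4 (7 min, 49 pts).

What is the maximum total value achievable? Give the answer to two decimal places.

385.76

Take in order of value per unit:
- option 1 (137/17 per unit): all 17 → value 137, running total 137.00
- option 4 (49/7 per unit): all 7 → value 49, running total 186.00
- option 2 (192/39 per unit): all 39 → value 192, running total 378.00
- option 3 (97/25 per unit): 2 of 25 → value 2×97/25 = 7.7600, running total 385.76
Total 385.76.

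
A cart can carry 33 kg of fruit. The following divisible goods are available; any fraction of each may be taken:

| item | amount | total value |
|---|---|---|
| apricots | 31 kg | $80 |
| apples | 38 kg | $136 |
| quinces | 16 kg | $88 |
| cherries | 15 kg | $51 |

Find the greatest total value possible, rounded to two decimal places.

Take in order of value per unit:
- quinces (88/16 per unit): all 16 → value 88, running total 88.00
- apples (136/38 per unit): 17 of 38 → value 17×136/38 = 60.8421, running total 148.84
Total 148.84.

148.84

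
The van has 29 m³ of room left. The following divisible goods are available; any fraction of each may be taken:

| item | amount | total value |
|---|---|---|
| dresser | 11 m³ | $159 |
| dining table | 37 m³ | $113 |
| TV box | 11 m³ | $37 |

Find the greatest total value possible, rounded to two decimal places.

217.38

Take in order of value per unit:
- dresser (159/11 per unit): all 11 → value 159, running total 159.00
- TV box (37/11 per unit): all 11 → value 37, running total 196.00
- dining table (113/37 per unit): 7 of 37 → value 7×113/37 = 21.3784, running total 217.38
Total 217.38.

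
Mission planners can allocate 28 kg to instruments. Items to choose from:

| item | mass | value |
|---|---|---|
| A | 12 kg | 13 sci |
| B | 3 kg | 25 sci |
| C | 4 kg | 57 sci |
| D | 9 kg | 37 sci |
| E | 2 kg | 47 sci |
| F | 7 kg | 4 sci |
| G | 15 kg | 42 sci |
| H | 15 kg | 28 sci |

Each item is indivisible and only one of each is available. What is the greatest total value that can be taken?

171 sci

Check high-value combinations within 28 kg:
- B+C+E+G: mass 3+4+2+15=24, value 25+57+47+42=171
- B+C+D+E+F: mass 3+4+9+2+7=25, value 25+57+37+47+4=170
- B+C+D+E: mass 3+4+9+2=18, value 25+57+37+47=166
Best: 171 sci.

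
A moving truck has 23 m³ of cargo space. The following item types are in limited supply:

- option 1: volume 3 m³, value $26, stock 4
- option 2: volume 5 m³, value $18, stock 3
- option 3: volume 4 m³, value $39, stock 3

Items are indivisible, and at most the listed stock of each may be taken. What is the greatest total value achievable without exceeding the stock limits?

$195

Top feasible selections:
- 3×option 1 + 3×option 3: volume 21, value 195
- 2×option 1 + 1×option 2 + 3×option 3: volume 23, value 187
- 4×option 1 + 2×option 3: volume 20, value 182
Best: $195.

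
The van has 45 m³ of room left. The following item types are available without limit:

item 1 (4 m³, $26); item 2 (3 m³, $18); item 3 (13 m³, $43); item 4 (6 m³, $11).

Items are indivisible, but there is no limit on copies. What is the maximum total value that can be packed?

$288

Best value-per-unit is item 1 at 26/4; filling with it alone gives 11×26 = 286.
Optimal mix: 9×item 1 + 3×item 2 → volume 45, value 288.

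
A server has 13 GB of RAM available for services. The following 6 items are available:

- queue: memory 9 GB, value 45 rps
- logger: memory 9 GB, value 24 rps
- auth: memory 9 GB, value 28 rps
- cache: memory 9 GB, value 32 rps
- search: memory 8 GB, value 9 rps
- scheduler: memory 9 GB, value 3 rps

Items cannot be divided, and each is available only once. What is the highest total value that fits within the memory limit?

Check high-value combinations within 13 GB:
- queue: memory 9, value 45
- cache: memory 9, value 32
- auth: memory 9, value 28
- logger: memory 9, value 24
Best: 45 rps.

45 rps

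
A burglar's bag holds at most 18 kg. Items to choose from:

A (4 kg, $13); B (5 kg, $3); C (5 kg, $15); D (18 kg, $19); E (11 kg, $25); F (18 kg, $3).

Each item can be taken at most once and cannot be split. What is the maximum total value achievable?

Check high-value combinations within 18 kg:
- C+E: weight 5+11=16, value 15+25=40
- A+E: weight 4+11=15, value 13+25=38
- A+B+C: weight 4+5+5=14, value 13+3+15=31
Best: $40.

$40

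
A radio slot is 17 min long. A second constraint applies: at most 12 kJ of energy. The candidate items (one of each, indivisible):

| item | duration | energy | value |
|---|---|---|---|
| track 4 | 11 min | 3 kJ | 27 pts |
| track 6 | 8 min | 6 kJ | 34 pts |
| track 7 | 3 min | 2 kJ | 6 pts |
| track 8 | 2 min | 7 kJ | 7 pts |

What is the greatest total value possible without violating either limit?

40 pts

Feasible sets respecting both limits:
- track 6+track 7: duration 11, energy 8, value 40
- track 4+track 7+track 8: duration 16, energy 12, value 40
- track 6: duration 8, energy 6, value 34
- track 4+track 8: duration 13, energy 10, value 34
Best: 40 pts.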